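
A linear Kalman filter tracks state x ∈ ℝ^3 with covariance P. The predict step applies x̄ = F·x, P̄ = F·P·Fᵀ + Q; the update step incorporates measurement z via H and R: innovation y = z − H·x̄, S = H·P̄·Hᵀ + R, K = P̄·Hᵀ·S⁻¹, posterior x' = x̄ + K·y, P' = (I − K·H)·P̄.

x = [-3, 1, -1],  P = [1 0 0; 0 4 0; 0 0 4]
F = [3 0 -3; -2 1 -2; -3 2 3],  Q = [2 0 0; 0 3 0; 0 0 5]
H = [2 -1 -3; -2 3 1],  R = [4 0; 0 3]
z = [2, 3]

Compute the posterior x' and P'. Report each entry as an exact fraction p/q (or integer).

x' = [-89019/153395, 199354/153395, -236946/153395]
P' = [1313566/153395 696259/153395 596039/153395; 696259/153395 439866/153395 269336/153395; 596039/153395 269336/153395 359386/153395]

x̄ = F·x = [-6, 9, 8]
P̄ = F·P·Fᵀ + Q = [47 18 -45; 18 27 -10; -45 -10 66]
y = z − H·x̄ = [47, -44]
S = H·P̄·Hᵀ + R = [1221 -583; -583 404]
K = P̄·Hᵀ·S⁻¹ = [35689/153395 1748/13945; 36161/153395 5952/13945; -38854/153395 -748/13945]
x' = x̄ + K·y = [-89019/153395, 199354/153395, -236946/153395]
P' = (I − K·H)·P̄ = [1313566/153395 696259/153395 596039/153395; 696259/153395 439866/153395 269336/153395; 596039/153395 269336/153395 359386/153395]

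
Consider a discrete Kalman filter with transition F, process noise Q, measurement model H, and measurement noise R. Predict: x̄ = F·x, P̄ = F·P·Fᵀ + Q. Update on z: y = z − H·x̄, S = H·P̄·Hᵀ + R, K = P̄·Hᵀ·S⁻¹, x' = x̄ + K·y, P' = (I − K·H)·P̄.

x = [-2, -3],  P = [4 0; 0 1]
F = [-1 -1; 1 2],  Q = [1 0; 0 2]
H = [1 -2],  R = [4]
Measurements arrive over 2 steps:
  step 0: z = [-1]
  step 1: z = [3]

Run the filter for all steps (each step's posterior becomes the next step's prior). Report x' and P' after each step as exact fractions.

step 0: x̄ = F·x = [5, -8]
step 0: P̄ = F·P·Fᵀ + Q = [6 -6; -6 10]
step 0: y = z − H·x̄ = [-22]
step 0: S = H·P̄·Hᵀ + R = [74]
step 0: K = P̄·Hᵀ·S⁻¹ = [9/37; -13/37]
step 0: x' = x̄ + K·y = [-13/37, -10/37]
step 0: P' = (I − K·H)·P̄ = [60/37 12/37; 12/37 32/37]
step 1: x̄ = F·x = [23/37, -33/37]
step 1: P̄ = F·P·Fᵀ + Q = [153/37 -160/37; -160/37 310/37]
step 1: y = z − H·x̄ = [22/37]
step 1: S = H·P̄·Hᵀ + R = [2181/37]
step 1: K = P̄·Hᵀ·S⁻¹ = [473/2181; -260/727]
step 1: x' = x̄ + K·y = [1637/2181, -803/727]
step 1: P' = (I − K·H)·P̄ = [2972/2181 180/727; 180/727 610/727]

step 0: x' = [-13/37, -10/37], P' = [60/37 12/37; 12/37 32/37]
step 1: x' = [1637/2181, -803/727], P' = [2972/2181 180/727; 180/727 610/727]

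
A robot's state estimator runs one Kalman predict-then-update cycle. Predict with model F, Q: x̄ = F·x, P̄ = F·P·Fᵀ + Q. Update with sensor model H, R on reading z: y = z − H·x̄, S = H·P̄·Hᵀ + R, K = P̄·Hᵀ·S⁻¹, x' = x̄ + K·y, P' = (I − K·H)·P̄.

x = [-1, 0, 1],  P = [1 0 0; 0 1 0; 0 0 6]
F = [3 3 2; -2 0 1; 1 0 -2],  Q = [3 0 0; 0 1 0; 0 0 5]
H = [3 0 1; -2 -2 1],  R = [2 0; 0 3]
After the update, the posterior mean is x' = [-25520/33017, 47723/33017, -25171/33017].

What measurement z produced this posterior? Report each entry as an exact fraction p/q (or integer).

z = [-3, -2]

x̄ = F·x = [-1, 3, -3]
P̄ = F·P·Fᵀ + Q = [45 6 -21; 6 11 -14; -21 -14 30]
S = H·P̄·Hᵀ + R = [311 -269; -269 445]
K = P̄·Hᵀ·S⁻¹ = [17643/66034 -7587/66034; -5566/33017 -6926/33017; 12215/66034 22223/66034]
x' − x̄ = [7497/33017, -51328/33017, 73880/33017] = K·y
y = (KᵀK)⁻¹·Kᵀ·(x' − x̄) = [3, 5]
z = y + H·x̄ = [3, 5] + [-6, -7] = [-3, -2]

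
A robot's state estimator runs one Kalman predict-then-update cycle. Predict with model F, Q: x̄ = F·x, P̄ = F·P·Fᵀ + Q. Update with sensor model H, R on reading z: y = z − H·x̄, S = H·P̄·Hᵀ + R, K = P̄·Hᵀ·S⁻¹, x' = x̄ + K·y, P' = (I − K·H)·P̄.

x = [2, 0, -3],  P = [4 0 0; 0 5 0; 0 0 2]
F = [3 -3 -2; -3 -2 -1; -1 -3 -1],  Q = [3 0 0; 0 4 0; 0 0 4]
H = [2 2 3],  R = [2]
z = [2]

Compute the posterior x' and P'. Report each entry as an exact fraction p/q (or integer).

x̄ = F·x = [12, -3, 1]
P̄ = F·P·Fᵀ + Q = [92 -2 37; -2 62 44; 37 44 55]
y = z − H·x̄ = [-19]
S = H·P̄·Hᵀ + R = [2069]
K = P̄·Hᵀ·S⁻¹ = [291/2069; 252/2069; 327/2069]
x' = x̄ + K·y = [19299/2069, -10995/2069, -4144/2069]
P' = (I − K·H)·P̄ = [105667/2069 -77470/2069 -18604/2069; -77470/2069 64774/2069 8632/2069; -18604/2069 8632/2069 6866/2069]

x' = [19299/2069, -10995/2069, -4144/2069]
P' = [105667/2069 -77470/2069 -18604/2069; -77470/2069 64774/2069 8632/2069; -18604/2069 8632/2069 6866/2069]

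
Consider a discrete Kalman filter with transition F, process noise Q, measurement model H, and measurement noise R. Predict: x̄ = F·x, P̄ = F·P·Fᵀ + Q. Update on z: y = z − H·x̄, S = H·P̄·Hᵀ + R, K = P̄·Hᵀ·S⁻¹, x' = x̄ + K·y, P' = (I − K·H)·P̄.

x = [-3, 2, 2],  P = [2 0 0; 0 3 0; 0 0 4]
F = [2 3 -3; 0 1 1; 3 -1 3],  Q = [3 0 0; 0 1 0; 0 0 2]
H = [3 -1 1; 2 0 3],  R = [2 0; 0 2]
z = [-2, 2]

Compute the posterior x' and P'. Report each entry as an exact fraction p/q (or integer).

x' = [3613/3674, 54775/11022, -140/5511]
P' = [85997/58784 148713/58784 -15399/14696; 148713/58784 1066655/176352 -72161/44088; -15399/14696 -72161/44088 10667/11022]

x̄ = F·x = [-6, 4, -5]
P̄ = F·P·Fᵀ + Q = [74 -3 -33; -3 8 9; -33 9 59]
y = z − H·x̄ = [25, 29]
S = H·P̄·Hᵀ + R = [537 237; 237 433]
K = P̄·Hᵀ·S⁻¹ = [23841/58784 -6397/58784; -8441/176352 4391/58784; -11881/44088 5935/14696]
x' = x̄ + K·y = [3613/3674, 54775/11022, -140/5511]
P' = (I − K·H)·P̄ = [85997/58784 148713/58784 -15399/14696; 148713/58784 1066655/176352 -72161/44088; -15399/14696 -72161/44088 10667/11022]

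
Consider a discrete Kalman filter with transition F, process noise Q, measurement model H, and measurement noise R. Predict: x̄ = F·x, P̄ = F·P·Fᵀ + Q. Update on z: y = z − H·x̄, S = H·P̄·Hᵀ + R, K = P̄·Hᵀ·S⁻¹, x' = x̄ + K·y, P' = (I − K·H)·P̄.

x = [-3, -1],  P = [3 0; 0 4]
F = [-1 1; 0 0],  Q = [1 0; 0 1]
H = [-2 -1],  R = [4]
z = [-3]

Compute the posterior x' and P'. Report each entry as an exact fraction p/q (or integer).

x' = [58/37, -1/37]
P' = [40/37 -16/37; -16/37 36/37]

x̄ = F·x = [2, 0]
P̄ = F·P·Fᵀ + Q = [8 0; 0 1]
y = z − H·x̄ = [1]
S = H·P̄·Hᵀ + R = [37]
K = P̄·Hᵀ·S⁻¹ = [-16/37; -1/37]
x' = x̄ + K·y = [58/37, -1/37]
P' = (I − K·H)·P̄ = [40/37 -16/37; -16/37 36/37]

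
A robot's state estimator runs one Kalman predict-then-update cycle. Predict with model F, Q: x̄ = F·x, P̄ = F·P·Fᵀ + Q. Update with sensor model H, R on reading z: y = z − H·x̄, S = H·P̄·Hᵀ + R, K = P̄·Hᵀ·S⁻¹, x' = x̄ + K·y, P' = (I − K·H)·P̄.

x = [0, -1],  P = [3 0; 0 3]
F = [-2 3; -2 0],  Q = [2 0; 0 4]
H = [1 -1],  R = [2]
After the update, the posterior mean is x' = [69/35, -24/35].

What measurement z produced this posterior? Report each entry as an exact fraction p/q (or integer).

x̄ = F·x = [-3, 0]
P̄ = F·P·Fᵀ + Q = [41 12; 12 16]
S = H·P̄·Hᵀ + R = [35]
K = P̄·Hᵀ·S⁻¹ = [29/35; -4/35]
x' − x̄ = [174/35, -24/35] = K·y
y = (KᵀK)⁻¹·Kᵀ·(x' − x̄) = [6]
z = y + H·x̄ = [6] + [-3] = [3]

z = [3]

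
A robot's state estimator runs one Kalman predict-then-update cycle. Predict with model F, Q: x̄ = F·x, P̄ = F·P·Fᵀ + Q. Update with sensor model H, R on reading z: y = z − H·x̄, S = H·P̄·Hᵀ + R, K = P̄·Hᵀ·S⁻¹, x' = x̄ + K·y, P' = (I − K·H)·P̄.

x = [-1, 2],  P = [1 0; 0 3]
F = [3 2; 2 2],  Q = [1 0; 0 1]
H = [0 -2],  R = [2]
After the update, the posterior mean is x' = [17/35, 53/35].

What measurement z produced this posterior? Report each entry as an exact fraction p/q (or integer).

z = [-3]

x̄ = F·x = [1, 2]
P̄ = F·P·Fᵀ + Q = [22 18; 18 17]
S = H·P̄·Hᵀ + R = [70]
K = P̄·Hᵀ·S⁻¹ = [-18/35; -17/35]
x' − x̄ = [-18/35, -17/35] = K·y
y = (KᵀK)⁻¹·Kᵀ·(x' − x̄) = [1]
z = y + H·x̄ = [1] + [-4] = [-3]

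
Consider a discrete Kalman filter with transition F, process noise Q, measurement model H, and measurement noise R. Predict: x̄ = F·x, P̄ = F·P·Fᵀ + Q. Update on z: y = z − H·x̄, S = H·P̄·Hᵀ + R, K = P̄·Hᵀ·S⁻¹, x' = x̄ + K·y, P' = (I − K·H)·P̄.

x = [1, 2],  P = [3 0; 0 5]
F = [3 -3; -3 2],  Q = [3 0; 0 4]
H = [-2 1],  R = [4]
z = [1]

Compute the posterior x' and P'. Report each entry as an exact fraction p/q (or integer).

x̄ = F·x = [-3, 1]
P̄ = F·P·Fᵀ + Q = [75 -57; -57 51]
y = z − H·x̄ = [-6]
S = H·P̄·Hᵀ + R = [583]
K = P̄·Hᵀ·S⁻¹ = [-207/583; 15/53]
x' = x̄ + K·y = [-507/583, -37/53]
P' = (I − K·H)·P̄ = [876/583 84/53; 84/53 228/53]

x' = [-507/583, -37/53]
P' = [876/583 84/53; 84/53 228/53]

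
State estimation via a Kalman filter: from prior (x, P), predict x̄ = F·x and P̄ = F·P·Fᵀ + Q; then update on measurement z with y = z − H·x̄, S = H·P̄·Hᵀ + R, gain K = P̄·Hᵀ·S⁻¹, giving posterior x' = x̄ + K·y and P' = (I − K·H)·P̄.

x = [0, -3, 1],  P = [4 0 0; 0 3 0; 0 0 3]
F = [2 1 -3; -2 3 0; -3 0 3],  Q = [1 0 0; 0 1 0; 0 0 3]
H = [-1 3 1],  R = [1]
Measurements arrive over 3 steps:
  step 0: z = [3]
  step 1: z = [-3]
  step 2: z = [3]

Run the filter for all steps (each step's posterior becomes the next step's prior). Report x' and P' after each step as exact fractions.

step 0: x' = [-347/38, -179/38, 303/38], P' = [3335/114 1973/114 -867/38; 1973/114 8543/798 -555/38; -867/38 -555/38 807/38]
step 1: x' = [4414533/948823, 1914209/948823, -4144344/948823], P' = [15300227/948823 8538361/948823 -10745376/948823; 8538361/948823 15506632/2846469 -6950614/948823; -10745376/948823 -6950614/948823 10571532/948823]
step 2: x' = [-20933231613/5473120327, -8367363951/5473120327, 20405345049/5473120327], P' = [83644739071/5473120327 46555035222/5473120327 -58427054907/5473120327; 46555035222/5473120327 28238645355/5473120327 -38014025973/5473120327; -58427054907/5473120327 -38014025973/5473120327 58237983948/5473120327]

step 0: x̄ = F·x = [-6, -9, 3]
step 0: P̄ = F·P·Fᵀ + Q = [47 -7 -51; -7 44 24; -51 24 66]
step 0: y = z − H·x̄ = [21]
step 0: S = H·P̄·Hᵀ + R = [798]
step 0: K = P̄·Hᵀ·S⁻¹ = [-17/114; 163/798; 9/38]
step 0: x' = x̄ + K·y = [-347/38, -179/38, 303/38]
step 0: P' = (I − K·H)·P̄ = [3335/114 1973/114 -867/38; 1973/114 8543/798 -555/38; -867/38 -555/38 807/38]
step 1: x̄ = F·x = [-891/19, 157/38, 975/19]
step 1: P̄ = F·P·Fᵀ + Q = [99817/133 -2809/133 -15288/19; -2809/133 5333/798 479/19; -15288/19 479/19 16494/19]
step 1: y = z − H·x̄ = [-4317/38]
step 1: S = H·P̄·Hᵀ + R = [948823/266]
step 1: K = P̄·Hᵀ·S⁻¹ = [-430520/948823; 17657/948823; 465066/948823]
step 1: x' = x̄ + K·y = [4414533/948823, 1914209/948823, -4144344/948823]
step 1: P' = (I − K·H)·P̄ = [15300227/948823 8538361/948823 -10745376/948823; 8538361/948823 15506632/2846469 -6950614/948823; -10745376/948823 -6950614/948823 10571532/948823]
step 2: x̄ = F·x = [23176307/948823, -3086439/948823, -25676631/948823]
step 2: P̄ = F·P·Fᵀ + Q = [1101792109/2846469 -13457562/948823 -394592715/948823; -13457562/948823 6209295/948823 16872843/948823; -394592715/948823 16872843/948823 429109068/948823]
step 2: y = z − H·x̄ = [60958724/948823]
step 2: S = H·P̄·Hᵀ + R = [5473120327/2846469]
step 2: K = P̄·Hᵀ·S⁻¹ = [-2406688312/5473120327; 146874870/5473120327; 2622960936/5473120327]
step 2: x' = x̄ + K·y = [-20933231613/5473120327, -8367363951/5473120327, 20405345049/5473120327]
step 2: P' = (I − K·H)·P̄ = [83644739071/5473120327 46555035222/5473120327 -58427054907/5473120327; 46555035222/5473120327 28238645355/5473120327 -38014025973/5473120327; -58427054907/5473120327 -38014025973/5473120327 58237983948/5473120327]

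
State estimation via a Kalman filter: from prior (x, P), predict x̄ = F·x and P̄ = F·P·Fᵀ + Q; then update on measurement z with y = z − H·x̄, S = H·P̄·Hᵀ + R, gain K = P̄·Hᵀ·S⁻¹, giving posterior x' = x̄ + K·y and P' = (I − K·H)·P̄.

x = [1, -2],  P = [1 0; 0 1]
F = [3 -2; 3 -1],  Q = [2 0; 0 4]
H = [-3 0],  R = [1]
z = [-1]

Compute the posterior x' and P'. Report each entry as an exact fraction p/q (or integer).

x̄ = F·x = [7, 5]
P̄ = F·P·Fᵀ + Q = [15 11; 11 14]
y = z − H·x̄ = [20]
S = H·P̄·Hᵀ + R = [136]
K = P̄·Hᵀ·S⁻¹ = [-45/136; -33/136]
x' = x̄ + K·y = [13/34, 5/34]
P' = (I − K·H)·P̄ = [15/136 11/136; 11/136 815/136]

x' = [13/34, 5/34]
P' = [15/136 11/136; 11/136 815/136]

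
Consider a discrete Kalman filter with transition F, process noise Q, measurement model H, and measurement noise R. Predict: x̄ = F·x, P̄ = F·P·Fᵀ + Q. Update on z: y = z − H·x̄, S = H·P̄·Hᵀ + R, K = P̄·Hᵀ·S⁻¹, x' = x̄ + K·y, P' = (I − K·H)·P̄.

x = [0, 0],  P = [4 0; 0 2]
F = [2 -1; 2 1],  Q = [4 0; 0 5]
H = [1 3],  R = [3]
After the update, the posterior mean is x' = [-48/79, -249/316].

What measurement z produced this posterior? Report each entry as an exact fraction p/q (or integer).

x̄ = F·x = [0, 0]
P̄ = F·P·Fᵀ + Q = [22 14; 14 23]
S = H·P̄·Hᵀ + R = [316]
K = P̄·Hᵀ·S⁻¹ = [16/79; 83/316]
x' − x̄ = [-48/79, -249/316] = K·y
y = (KᵀK)⁻¹·Kᵀ·(x' − x̄) = [-3]
z = y + H·x̄ = [-3] + [0] = [-3]

z = [-3]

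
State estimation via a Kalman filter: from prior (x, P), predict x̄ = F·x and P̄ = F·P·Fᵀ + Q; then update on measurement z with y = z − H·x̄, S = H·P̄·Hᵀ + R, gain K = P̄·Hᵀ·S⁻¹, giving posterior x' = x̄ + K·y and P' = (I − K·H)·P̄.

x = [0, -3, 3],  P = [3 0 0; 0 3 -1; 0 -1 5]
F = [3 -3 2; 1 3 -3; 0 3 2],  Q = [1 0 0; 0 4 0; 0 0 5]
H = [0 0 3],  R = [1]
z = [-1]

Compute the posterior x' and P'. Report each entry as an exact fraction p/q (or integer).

x' = [5247/361, -18, -123/361]
P' = [30966/361 -63 -7/361; -63 97 0; -7/361 0 40/361]

x̄ = F·x = [15, -18, -3]
P̄ = F·P·Fᵀ + Q = [87 -63 -7; -63 97 0; -7 0 40]
y = z − H·x̄ = [8]
S = H·P̄·Hᵀ + R = [361]
K = P̄·Hᵀ·S⁻¹ = [-21/361; 0; 120/361]
x' = x̄ + K·y = [5247/361, -18, -123/361]
P' = (I − K·H)·P̄ = [30966/361 -63 -7/361; -63 97 0; -7/361 0 40/361]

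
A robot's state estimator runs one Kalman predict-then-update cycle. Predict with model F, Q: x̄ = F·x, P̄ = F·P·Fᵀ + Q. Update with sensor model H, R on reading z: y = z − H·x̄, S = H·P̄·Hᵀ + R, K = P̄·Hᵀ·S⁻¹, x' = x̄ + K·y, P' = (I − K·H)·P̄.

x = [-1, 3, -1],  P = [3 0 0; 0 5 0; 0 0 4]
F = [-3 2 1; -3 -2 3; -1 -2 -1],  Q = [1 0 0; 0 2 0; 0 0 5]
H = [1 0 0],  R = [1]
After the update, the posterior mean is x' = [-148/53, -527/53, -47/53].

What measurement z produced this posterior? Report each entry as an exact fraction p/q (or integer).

x̄ = F·x = [8, -6, -4]
P̄ = F·P·Fᵀ + Q = [52 19 -15; 19 85 17; -15 17 32]
S = H·P̄·Hᵀ + R = [53]
K = P̄·Hᵀ·S⁻¹ = [52/53; 19/53; -15/53]
x' − x̄ = [-572/53, -209/53, 165/53] = K·y
y = (KᵀK)⁻¹·Kᵀ·(x' − x̄) = [-11]
z = y + H·x̄ = [-11] + [8] = [-3]

z = [-3]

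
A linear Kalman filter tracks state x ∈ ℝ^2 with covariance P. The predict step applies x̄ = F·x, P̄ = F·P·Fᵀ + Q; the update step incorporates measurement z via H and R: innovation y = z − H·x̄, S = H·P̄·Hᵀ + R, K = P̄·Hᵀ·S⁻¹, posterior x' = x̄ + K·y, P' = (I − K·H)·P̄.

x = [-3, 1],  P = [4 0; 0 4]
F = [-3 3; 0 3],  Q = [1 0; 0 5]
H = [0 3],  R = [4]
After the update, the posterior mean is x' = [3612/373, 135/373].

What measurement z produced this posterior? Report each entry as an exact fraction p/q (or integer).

x̄ = F·x = [12, 3]
P̄ = F·P·Fᵀ + Q = [73 36; 36 41]
S = H·P̄·Hᵀ + R = [373]
K = P̄·Hᵀ·S⁻¹ = [108/373; 123/373]
x' − x̄ = [-864/373, -984/373] = K·y
y = (KᵀK)⁻¹·Kᵀ·(x' − x̄) = [-8]
z = y + H·x̄ = [-8] + [9] = [1]

z = [1]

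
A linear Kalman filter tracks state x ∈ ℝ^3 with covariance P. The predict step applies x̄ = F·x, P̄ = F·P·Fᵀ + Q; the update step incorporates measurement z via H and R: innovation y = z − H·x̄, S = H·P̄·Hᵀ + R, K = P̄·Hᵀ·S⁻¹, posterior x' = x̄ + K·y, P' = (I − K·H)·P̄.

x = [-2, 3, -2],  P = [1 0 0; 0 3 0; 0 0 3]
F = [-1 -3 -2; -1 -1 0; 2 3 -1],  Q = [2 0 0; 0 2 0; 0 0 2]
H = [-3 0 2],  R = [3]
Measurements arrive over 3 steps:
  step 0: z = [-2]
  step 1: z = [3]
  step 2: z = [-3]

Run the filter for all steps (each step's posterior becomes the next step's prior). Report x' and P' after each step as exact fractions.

step 0: x̄ = F·x = [-3, -1, 7]
step 0: P̄ = F·P·Fᵀ + Q = [42 10 -23; 10 6 -11; -23 -11 36]
step 0: y = z − H·x̄ = [-25]
step 0: S = H·P̄·Hᵀ + R = [801]
step 0: K = P̄·Hᵀ·S⁻¹ = [-172/801; -52/801; 47/267]
step 0: x' = x̄ + K·y = [1897/801, 499/801, 694/267]
step 0: P' = (I − K·H)·P̄ = [4058/801 -934/801 1943/267; -934/801 2102/801 -493/267; 1943/267 -493/267 995/89]
step 1: x̄ = F·x = [-7558/801, -2396/801, 3209/801]
step 1: P̄ = F·P·Fᵀ + Q = [60362/801 15328/801 -13768/801; 15328/801 5894/801 -5402/801; -13768/801 -5402/801 20057/801]
step 1: y = z − H·x̄ = [-26689/801]
step 1: S = H·P̄·Hᵀ + R = [791105/801]
step 1: K = P̄·Hᵀ·S⁻¹ = [-208622/791105; -56788/791105; 81418/791105]
step 1: x' = x̄ + K·y = [-513432/791105, -474248/791105, 456543/791105]
step 1: P' = (I − K·H)·P̄ = [5280326/791105 348104/791105 7607556/791105; 348104/791105 1795126/791105 436974/791105; 7607556/791105 436974/791105 11533461/791105]
step 2: x̄ = F·x = [204618/158221, 197536/158221, -2906151/791105]
step 2: P̄ = F·P·Fᵀ + Q = [21383010/158221 5629436/158221 -6183278/158221; 5629436/158221 1870774/158221 -1928404/158221; -6183278/158221 -1928404/158221 21518289/791105]
step 2: y = z − H·x̄ = [929751/113015]
step 2: S = H·P̄·Hᵀ + R = [29013849/16145]
step 2: K = P̄·Hᵀ·S⁻¹ = [-54653990/203096943; -14817940/203096943; 6465988/67698981]
step 2: x' = x̄ + K·y = [-436271768/473892867, 307203548/473892867, -456167027/157964289]
step 2: P' = (I − K·H)·P̄ = [7120377430/1421678601 421089236/1421678601 3368899750/473892867; 421089236/1421678601 3209688814/1421678601 158681828/473892867; 3368899750/473892867 158681828/473892867 1707080833/157964289]

step 0: x' = [1897/801, 499/801, 694/267], P' = [4058/801 -934/801 1943/267; -934/801 2102/801 -493/267; 1943/267 -493/267 995/89]
step 1: x' = [-513432/791105, -474248/791105, 456543/791105], P' = [5280326/791105 348104/791105 7607556/791105; 348104/791105 1795126/791105 436974/791105; 7607556/791105 436974/791105 11533461/791105]
step 2: x' = [-436271768/473892867, 307203548/473892867, -456167027/157964289], P' = [7120377430/1421678601 421089236/1421678601 3368899750/473892867; 421089236/1421678601 3209688814/1421678601 158681828/473892867; 3368899750/473892867 158681828/473892867 1707080833/157964289]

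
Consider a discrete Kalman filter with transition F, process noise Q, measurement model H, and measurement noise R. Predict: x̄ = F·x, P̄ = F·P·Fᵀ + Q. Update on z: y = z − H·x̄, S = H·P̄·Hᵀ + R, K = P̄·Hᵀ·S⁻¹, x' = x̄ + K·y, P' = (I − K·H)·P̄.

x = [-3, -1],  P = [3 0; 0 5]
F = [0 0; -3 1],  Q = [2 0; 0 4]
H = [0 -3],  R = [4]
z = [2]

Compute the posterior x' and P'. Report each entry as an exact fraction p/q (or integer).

x' = [0, -23/41]
P' = [2 0; 0 18/41]

x̄ = F·x = [0, 8]
P̄ = F·P·Fᵀ + Q = [2 0; 0 36]
y = z − H·x̄ = [26]
S = H·P̄·Hᵀ + R = [328]
K = P̄·Hᵀ·S⁻¹ = [0; -27/82]
x' = x̄ + K·y = [0, -23/41]
P' = (I − K·H)·P̄ = [2 0; 0 18/41]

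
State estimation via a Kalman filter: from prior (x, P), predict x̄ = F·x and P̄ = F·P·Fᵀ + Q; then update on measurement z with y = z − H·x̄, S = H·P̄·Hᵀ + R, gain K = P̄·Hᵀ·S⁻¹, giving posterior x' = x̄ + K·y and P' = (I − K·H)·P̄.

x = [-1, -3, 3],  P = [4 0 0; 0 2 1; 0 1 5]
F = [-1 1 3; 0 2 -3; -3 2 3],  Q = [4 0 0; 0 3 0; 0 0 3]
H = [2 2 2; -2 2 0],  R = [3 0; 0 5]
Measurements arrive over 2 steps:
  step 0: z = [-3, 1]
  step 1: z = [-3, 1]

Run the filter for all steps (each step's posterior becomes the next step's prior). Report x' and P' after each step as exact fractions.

step 0: x̄ = F·x = [7, -15, 6]
step 0: P̄ = F·P·Fᵀ + Q = [61 -38 70; -38 44 -37; 70 -37 104]
step 0: y = z − H·x̄ = [1, 45]
step 0: S = H·P̄·Hᵀ + R = [799 -496; -496 729]
step 0: K = P̄·Hᵀ·S⁻¹ = [37386/336455 -65946/336455; 36146/336455 100284/336455; 93602/336455 -35082/336455]
step 0: x' = x̄ + K·y = [-574999/336455, -497899/336455, 533642/336455]
step 0: P' = (I − K·H)·P̄ = [512651/336455 347786/336455 -804358/336455; 347786/336455 598496/336455 -892063/336455; -804358/336455 -892063/336455 1836824/336455]
step 1: x̄ = F·x = [239718/48065, -2596724/336455, 66575/9613]
step 1: P̄ = F·P·Fᵀ + Q = [2538083/48065 -3017037/48065 547176/9613; -3017037/48065 30639521/336455 -670382/9613; 547176/9613 -670382/9613 689968/9613]
step 1: y = z − H·x̄ = [-3832219/336455, 1777191/67291]
step 1: S = H·P̄·Hᵀ + R = [87777541/336455 -23793272/67291; -23793272/67291 72852151/67291]
step 1: K = P̄·Hᵀ·S⁻¹ = [6709129844/52966722281 -9117507648/52966722281; 81160936/670464839 217043160/670464839; 12816126220/52966722281 -8207351532/52966722281]
step 1: x' = x̄ + K·y = [-53050424014/52966722281, -366773764/670464839, 4085910347/52966722281]
step 1: P' = (I − K·H)·P̄ = [59340893611/52966722281 462621829/670464839 -85824323336/52966722281; 462621829/670464839 1005229729/670464839 -1346110154/670464839; -85824323336/52966722281 -1346110154/670464839 211391214832/52966722281]

step 0: x' = [-574999/336455, -497899/336455, 533642/336455], P' = [512651/336455 347786/336455 -804358/336455; 347786/336455 598496/336455 -892063/336455; -804358/336455 -892063/336455 1836824/336455]
step 1: x' = [-53050424014/52966722281, -366773764/670464839, 4085910347/52966722281], P' = [59340893611/52966722281 462621829/670464839 -85824323336/52966722281; 462621829/670464839 1005229729/670464839 -1346110154/670464839; -85824323336/52966722281 -1346110154/670464839 211391214832/52966722281]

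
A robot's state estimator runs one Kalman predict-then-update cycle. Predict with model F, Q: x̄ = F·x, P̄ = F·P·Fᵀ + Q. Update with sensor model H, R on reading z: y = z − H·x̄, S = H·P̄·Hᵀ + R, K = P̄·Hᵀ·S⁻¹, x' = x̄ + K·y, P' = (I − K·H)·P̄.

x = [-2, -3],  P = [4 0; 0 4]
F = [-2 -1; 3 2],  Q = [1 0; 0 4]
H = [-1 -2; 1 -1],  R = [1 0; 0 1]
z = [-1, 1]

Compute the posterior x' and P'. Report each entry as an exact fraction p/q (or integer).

x' = [1453/1627, -84/1627]
P' = [781/1627 -184/1627; -184/1627 360/1627]

x̄ = F·x = [7, -12]
P̄ = F·P·Fᵀ + Q = [21 -32; -32 56]
y = z − H·x̄ = [-18, -18]
S = H·P̄·Hᵀ + R = [118 123; 123 142]
K = P̄·Hᵀ·S⁻¹ = [-413/1627 965/1627; -536/1627 -544/1627]
x' = x̄ + K·y = [1453/1627, -84/1627]
P' = (I − K·H)·P̄ = [781/1627 -184/1627; -184/1627 360/1627]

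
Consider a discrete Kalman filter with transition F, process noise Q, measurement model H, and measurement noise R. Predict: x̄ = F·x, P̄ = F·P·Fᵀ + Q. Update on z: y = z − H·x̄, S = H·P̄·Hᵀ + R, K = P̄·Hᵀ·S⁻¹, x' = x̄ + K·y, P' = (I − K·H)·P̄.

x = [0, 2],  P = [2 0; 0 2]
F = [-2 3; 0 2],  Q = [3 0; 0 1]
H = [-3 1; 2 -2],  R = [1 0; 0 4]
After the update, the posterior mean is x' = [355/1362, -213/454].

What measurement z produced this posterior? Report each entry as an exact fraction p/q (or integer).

z = [-1, 3]

x̄ = F·x = [6, 4]
P̄ = F·P·Fᵀ + Q = [29 12; 12 9]
S = H·P̄·Hᵀ + R = [199 -96; -96 60]
K = P̄·Hᵀ·S⁻¹ = [-103/227 -217/1362; -87/227 -233/454]
x' − x̄ = [-7817/1362, -2029/454] = K·y
y = (KᵀK)⁻¹·Kᵀ·(x' − x̄) = [13, -1]
z = y + H·x̄ = [13, -1] + [-14, 4] = [-1, 3]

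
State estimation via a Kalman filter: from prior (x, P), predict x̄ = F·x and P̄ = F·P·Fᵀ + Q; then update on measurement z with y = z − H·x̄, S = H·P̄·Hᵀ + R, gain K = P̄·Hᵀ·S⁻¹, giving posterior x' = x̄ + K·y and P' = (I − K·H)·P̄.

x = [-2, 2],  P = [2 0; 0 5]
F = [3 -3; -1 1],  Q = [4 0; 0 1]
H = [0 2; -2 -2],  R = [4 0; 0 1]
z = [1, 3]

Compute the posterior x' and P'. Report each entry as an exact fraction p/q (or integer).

x̄ = F·x = [-12, 4]
P̄ = F·P·Fᵀ + Q = [67 -21; -21 8]
y = z − H·x̄ = [-7, -13]
S = H·P̄·Hᵀ + R = [36 52; 52 133]
K = P̄·Hᵀ·S⁻¹ = [-401/1042 -282/521; 194/521 26/521]
x' = x̄ + K·y = [-2365/1042, 388/521]
P' = (I − K·H)·P̄ = [542/521 -401/521; -401/521 388/521]

x' = [-2365/1042, 388/521]
P' = [542/521 -401/521; -401/521 388/521]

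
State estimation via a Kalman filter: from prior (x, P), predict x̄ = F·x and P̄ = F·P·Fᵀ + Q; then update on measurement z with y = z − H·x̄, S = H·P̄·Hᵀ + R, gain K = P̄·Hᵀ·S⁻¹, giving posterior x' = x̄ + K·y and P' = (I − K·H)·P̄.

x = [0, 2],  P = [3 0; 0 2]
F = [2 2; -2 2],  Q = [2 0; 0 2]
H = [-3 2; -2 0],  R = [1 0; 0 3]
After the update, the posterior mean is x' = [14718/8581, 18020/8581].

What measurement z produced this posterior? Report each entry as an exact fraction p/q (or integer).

z = [-1, -3]

x̄ = F·x = [4, 4]
P̄ = F·P·Fᵀ + Q = [22 -4; -4 22]
S = H·P̄·Hᵀ + R = [335 148; 148 91]
K = P̄·Hᵀ·S⁻¹ = [-222/8581 -3788/8581; 3912/8581 -5608/8581]
x' − x̄ = [-19606/8581, -16304/8581] = K·y
y = (KᵀK)⁻¹·Kᵀ·(x' − x̄) = [3, 5]
z = y + H·x̄ = [3, 5] + [-4, -8] = [-1, -3]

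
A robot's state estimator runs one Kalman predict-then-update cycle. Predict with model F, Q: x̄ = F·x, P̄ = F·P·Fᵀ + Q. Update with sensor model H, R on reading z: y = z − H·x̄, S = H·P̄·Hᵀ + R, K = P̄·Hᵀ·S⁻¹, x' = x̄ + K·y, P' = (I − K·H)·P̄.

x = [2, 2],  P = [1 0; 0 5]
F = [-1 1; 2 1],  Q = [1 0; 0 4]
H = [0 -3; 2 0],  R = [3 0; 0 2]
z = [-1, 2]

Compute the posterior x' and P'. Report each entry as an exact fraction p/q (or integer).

x' = [5/6, 1/2]
P' = [253/546 1/182; 1/182 59/182]

x̄ = F·x = [0, 6]
P̄ = F·P·Fᵀ + Q = [7 3; 3 13]
y = z − H·x̄ = [17, 2]
S = H·P̄·Hᵀ + R = [120 -18; -18 30]
K = P̄·Hᵀ·S⁻¹ = [-1/182 253/546; -59/182 1/182]
x' = x̄ + K·y = [5/6, 1/2]
P' = (I − K·H)·P̄ = [253/546 1/182; 1/182 59/182]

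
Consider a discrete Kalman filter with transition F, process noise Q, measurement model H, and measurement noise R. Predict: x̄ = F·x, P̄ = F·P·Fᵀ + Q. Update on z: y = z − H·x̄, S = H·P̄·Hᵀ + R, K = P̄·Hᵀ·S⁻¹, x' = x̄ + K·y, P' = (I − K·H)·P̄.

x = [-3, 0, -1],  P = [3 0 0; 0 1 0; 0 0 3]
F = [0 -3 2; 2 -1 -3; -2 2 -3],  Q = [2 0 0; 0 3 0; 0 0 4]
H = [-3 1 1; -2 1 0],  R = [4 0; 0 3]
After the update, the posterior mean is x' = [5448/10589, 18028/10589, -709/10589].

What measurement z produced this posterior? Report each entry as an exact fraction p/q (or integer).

z = [-1, 2]

x̄ = F·x = [-2, -3, 9]
P̄ = F·P·Fᵀ + Q = [23 -15 -24; -15 43 13; -24 13 47]
S = H·P̄·Hᵀ + R = [561 317; 317 198]
K = P̄·Hᵀ·S⁻¹ = [-2047/10589 15/10589; -3143/10589 8936/10589; 6799/10589 -7623/10589]
x' − x̄ = [26626/10589, 49795/10589, -96010/10589] = K·y
y = (KᵀK)⁻¹·Kᵀ·(x' − x̄) = [-13, 1]
z = y + H·x̄ = [-13, 1] + [12, 1] = [-1, 2]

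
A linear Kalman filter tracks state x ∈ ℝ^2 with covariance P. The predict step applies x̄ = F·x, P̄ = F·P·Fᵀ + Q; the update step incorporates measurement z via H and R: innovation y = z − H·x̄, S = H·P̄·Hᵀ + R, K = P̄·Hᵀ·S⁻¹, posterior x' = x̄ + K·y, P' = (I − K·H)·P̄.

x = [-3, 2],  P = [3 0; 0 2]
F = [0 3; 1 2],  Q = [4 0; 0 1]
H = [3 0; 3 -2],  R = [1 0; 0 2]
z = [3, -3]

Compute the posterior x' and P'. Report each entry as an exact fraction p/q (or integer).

x̄ = F·x = [6, 1]
P̄ = F·P·Fᵀ + Q = [22 12; 12 12]
y = z − H·x̄ = [-15, -19]
S = H·P̄·Hᵀ + R = [199 126; 126 104]
K = P̄·Hᵀ·S⁻¹ = [393/1205 21/2410; 558/1205 -537/1205]
x' = x̄ + K·y = [2271/2410, 3038/1205]
P' = (I − K·H)·P̄ = [131/1205 186/1205; 186/1205 816/1205]

x' = [2271/2410, 3038/1205]
P' = [131/1205 186/1205; 186/1205 816/1205]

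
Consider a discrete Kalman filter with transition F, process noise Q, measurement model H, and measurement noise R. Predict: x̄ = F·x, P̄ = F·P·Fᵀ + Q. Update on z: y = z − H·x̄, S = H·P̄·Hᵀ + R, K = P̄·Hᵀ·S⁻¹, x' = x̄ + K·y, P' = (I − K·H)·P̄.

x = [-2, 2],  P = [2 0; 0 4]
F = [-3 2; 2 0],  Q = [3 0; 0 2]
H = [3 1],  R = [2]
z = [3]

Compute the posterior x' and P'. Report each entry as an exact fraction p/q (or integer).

x̄ = F·x = [10, -4]
P̄ = F·P·Fᵀ + Q = [37 -12; -12 10]
y = z − H·x̄ = [-23]
S = H·P̄·Hᵀ + R = [273]
K = P̄·Hᵀ·S⁻¹ = [33/91; -2/21]
x' = x̄ + K·y = [151/91, -38/21]
P' = (I − K·H)·P̄ = [100/91 -18/7; -18/7 158/21]

x' = [151/91, -38/21]
P' = [100/91 -18/7; -18/7 158/21]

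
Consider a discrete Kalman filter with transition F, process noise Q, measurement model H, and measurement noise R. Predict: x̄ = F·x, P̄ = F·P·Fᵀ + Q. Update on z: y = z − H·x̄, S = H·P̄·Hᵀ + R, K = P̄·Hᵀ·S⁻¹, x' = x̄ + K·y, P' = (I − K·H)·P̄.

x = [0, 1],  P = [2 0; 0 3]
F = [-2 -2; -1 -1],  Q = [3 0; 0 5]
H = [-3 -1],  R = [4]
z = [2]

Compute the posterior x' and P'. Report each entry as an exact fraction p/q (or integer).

x̄ = F·x = [-2, -1]
P̄ = F·P·Fᵀ + Q = [23 10; 10 10]
y = z − H·x̄ = [-5]
S = H·P̄·Hᵀ + R = [281]
K = P̄·Hᵀ·S⁻¹ = [-79/281; -40/281]
x' = x̄ + K·y = [-167/281, -81/281]
P' = (I − K·H)·P̄ = [222/281 -350/281; -350/281 1210/281]

x' = [-167/281, -81/281]
P' = [222/281 -350/281; -350/281 1210/281]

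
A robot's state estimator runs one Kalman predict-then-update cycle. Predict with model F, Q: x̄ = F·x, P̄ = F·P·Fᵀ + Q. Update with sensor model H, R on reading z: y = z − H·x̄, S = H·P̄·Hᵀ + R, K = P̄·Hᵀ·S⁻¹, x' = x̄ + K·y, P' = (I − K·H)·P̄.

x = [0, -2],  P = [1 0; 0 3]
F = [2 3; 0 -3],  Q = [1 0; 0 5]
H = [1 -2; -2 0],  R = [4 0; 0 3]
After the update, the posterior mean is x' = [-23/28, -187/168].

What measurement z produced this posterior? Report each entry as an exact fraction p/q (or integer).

x̄ = F·x = [-6, 6]
P̄ = F·P·Fᵀ + Q = [32 -27; -27 32]
S = H·P̄·Hᵀ + R = [272 -172; -172 131]
K = P̄·Hᵀ·S⁻¹ = [43/1008 -109/252; -2633/6048 -241/1512]
x' − x̄ = [145/28, -1195/168] = K·y
y = (KᵀK)⁻¹·Kᵀ·(x' − x̄) = [20, -10]
z = y + H·x̄ = [20, -10] + [-18, 12] = [2, 2]

z = [2, 2]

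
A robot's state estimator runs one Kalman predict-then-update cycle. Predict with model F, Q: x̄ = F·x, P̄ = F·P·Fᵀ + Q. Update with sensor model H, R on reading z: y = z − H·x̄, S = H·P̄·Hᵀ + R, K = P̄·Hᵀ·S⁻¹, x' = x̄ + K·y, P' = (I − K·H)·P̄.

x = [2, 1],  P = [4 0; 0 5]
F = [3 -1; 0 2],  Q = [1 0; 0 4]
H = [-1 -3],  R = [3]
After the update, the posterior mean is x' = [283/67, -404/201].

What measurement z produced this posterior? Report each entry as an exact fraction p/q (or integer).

z = [2]

x̄ = F·x = [5, 2]
P̄ = F·P·Fᵀ + Q = [42 -10; -10 24]
S = H·P̄·Hᵀ + R = [201]
K = P̄·Hᵀ·S⁻¹ = [-4/67; -62/201]
x' − x̄ = [-52/67, -806/201] = K·y
y = (KᵀK)⁻¹·Kᵀ·(x' − x̄) = [13]
z = y + H·x̄ = [13] + [-11] = [2]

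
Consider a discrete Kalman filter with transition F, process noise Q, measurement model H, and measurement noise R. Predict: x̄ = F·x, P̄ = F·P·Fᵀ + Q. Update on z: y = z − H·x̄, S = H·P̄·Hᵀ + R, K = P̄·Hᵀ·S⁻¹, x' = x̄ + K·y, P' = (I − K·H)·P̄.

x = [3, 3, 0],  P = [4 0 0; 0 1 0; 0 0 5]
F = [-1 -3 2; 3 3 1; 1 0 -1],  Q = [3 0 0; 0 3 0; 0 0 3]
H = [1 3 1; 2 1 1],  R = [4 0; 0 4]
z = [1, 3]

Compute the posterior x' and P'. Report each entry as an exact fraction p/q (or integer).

x̄ = F·x = [-12, 18, 3]
P̄ = F·P·Fᵀ + Q = [36 -11 -14; -11 53 7; -14 7 12]
y = z − H·x̄ = [-44, 6]
S = H·P̄·Hᵀ + R = [477 152; 152 127]
K = P̄·Hᵀ·S⁻¹ = [-8541/37475 24091/37475; 13909/37475 -5434/37475; 3781/37475 -7181/37475]
x' = x̄ + K·y = [2826/1499, 1198/1499, -3881/1499]
P' = (I − K·H)·P̄ = [122872/37475 -3828/37475 -145552/37475; -3828/37475 36772/37475 -50852/37475; -145552/37475 -50852/37475 313232/37475]

x' = [2826/1499, 1198/1499, -3881/1499]
P' = [122872/37475 -3828/37475 -145552/37475; -3828/37475 36772/37475 -50852/37475; -145552/37475 -50852/37475 313232/37475]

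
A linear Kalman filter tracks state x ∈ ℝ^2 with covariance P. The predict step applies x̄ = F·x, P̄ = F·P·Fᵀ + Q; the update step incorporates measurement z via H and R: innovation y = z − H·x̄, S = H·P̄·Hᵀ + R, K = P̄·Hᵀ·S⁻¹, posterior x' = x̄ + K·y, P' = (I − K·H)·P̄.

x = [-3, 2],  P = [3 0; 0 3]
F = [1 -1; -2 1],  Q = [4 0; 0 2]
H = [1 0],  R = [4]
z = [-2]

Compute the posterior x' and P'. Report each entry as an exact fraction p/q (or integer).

x̄ = F·x = [-5, 8]
P̄ = F·P·Fᵀ + Q = [10 -9; -9 17]
y = z − H·x̄ = [3]
S = H·P̄·Hᵀ + R = [14]
K = P̄·Hᵀ·S⁻¹ = [5/7; -9/14]
x' = x̄ + K·y = [-20/7, 85/14]
P' = (I − K·H)·P̄ = [20/7 -18/7; -18/7 157/14]

x' = [-20/7, 85/14]
P' = [20/7 -18/7; -18/7 157/14]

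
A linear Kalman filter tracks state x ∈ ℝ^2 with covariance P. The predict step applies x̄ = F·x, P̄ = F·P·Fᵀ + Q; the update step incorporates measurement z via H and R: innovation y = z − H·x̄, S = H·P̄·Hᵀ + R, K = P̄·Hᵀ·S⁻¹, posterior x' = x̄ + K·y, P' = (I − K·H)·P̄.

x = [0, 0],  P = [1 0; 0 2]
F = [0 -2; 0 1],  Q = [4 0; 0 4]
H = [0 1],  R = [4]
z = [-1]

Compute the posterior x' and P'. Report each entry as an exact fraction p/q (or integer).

x̄ = F·x = [0, 0]
P̄ = F·P·Fᵀ + Q = [12 -4; -4 6]
y = z − H·x̄ = [-1]
S = H·P̄·Hᵀ + R = [10]
K = P̄·Hᵀ·S⁻¹ = [-2/5; 3/5]
x' = x̄ + K·y = [2/5, -3/5]
P' = (I − K·H)·P̄ = [52/5 -8/5; -8/5 12/5]

x' = [2/5, -3/5]
P' = [52/5 -8/5; -8/5 12/5]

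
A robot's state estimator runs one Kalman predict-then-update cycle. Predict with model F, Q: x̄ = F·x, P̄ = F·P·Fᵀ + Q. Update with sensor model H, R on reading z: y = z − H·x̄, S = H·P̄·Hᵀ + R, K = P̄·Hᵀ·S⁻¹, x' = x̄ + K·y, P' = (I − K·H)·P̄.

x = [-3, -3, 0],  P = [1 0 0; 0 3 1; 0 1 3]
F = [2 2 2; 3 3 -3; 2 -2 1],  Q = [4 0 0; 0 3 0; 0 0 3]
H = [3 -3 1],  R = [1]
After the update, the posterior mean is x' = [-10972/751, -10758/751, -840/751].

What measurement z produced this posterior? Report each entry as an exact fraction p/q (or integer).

x̄ = F·x = [-12, -18, 0]
P̄ = F·P·Fᵀ + Q = [40 6 -4; 6 48 -12; -4 -12 18]
S = H·P̄·Hᵀ + R = [751]
K = P̄·Hᵀ·S⁻¹ = [98/751; -138/751; 42/751]
x' − x̄ = [-1960/751, 2760/751, -840/751] = K·y
y = (KᵀK)⁻¹·Kᵀ·(x' − x̄) = [-20]
z = y + H·x̄ = [-20] + [18] = [-2]

z = [-2]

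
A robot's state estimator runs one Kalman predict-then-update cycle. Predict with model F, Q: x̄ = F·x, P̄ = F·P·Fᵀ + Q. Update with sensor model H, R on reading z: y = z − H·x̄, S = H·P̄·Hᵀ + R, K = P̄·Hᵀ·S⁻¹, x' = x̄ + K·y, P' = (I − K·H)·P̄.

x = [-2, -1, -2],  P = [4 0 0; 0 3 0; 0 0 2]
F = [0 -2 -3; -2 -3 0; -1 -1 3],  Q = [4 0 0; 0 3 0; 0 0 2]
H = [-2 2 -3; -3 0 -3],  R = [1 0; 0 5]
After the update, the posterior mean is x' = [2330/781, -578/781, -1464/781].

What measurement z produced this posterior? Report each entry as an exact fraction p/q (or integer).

x̄ = F·x = [8, 7, -3]
P̄ = F·P·Fᵀ + Q = [34 18 -12; 18 46 17; -12 17 27]
S = H·P̄·Hᵀ + R = [72 57; 57 338]
K = P̄·Hᵀ·S⁻¹ = [5114/21087 -1660/7029; 7675/21087 -2615/7029; -5209/21087 -643/7029]
x' − x̄ = [-3918/781, -6045/781, 879/781] = K·y
y = (KᵀK)⁻¹·Kᵀ·(x' − x̄) = [-9, 12]
z = y + H·x̄ = [-9, 12] + [7, -15] = [-2, -3]

z = [-2, -3]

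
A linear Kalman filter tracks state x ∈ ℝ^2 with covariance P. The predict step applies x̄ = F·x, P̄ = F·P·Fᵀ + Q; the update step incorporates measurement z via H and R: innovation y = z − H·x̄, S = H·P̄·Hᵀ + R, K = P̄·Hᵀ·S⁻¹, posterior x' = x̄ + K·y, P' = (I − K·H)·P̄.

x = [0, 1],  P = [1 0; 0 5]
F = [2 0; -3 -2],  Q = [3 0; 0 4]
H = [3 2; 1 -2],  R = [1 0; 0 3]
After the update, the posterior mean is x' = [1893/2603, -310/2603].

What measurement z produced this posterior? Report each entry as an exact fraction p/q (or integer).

x̄ = F·x = [0, -2]
P̄ = F·P·Fᵀ + Q = [7 -6; -6 33]
S = H·P̄·Hᵀ + R = [124 -87; -87 166]
K = P̄·Hᵀ·S⁻¹ = [3147/13015 3139/13015; 1704/13015 -4752/13015]
x' − x̄ = [1893/2603, 4896/2603] = K·y
y = (KᵀK)⁻¹·Kᵀ·(x' − x̄) = [6, -3]
z = y + H·x̄ = [6, -3] + [-4, 4] = [2, 1]

z = [2, 1]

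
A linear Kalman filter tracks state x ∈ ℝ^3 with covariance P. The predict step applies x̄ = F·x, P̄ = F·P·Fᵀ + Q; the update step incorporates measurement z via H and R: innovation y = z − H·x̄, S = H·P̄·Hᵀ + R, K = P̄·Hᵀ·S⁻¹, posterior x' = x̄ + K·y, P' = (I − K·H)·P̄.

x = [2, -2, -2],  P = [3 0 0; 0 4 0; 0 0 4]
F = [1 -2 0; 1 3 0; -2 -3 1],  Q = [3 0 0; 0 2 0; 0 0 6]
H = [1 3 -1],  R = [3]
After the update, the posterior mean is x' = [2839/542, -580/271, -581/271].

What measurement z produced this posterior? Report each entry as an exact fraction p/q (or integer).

x̄ = F·x = [6, -4, 0]
P̄ = F·P·Fᵀ + Q = [22 -21 18; -21 41 -42; 18 -42 58]
S = H·P̄·Hᵀ + R = [542]
K = P̄·Hᵀ·S⁻¹ = [-59/542; 72/271; -83/271]
x' − x̄ = [-413/542, 504/271, -581/271] = K·y
y = (KᵀK)⁻¹·Kᵀ·(x' − x̄) = [7]
z = y + H·x̄ = [7] + [-6] = [1]

z = [1]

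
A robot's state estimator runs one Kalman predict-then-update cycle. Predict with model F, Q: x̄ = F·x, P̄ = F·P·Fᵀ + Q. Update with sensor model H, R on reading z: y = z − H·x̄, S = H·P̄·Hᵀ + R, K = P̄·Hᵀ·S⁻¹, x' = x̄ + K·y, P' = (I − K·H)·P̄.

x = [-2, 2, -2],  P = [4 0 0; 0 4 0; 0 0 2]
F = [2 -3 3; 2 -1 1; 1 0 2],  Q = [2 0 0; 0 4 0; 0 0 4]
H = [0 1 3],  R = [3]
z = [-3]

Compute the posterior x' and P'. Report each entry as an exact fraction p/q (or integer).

x̄ = F·x = [-16, -8, -6]
P̄ = F·P·Fᵀ + Q = [72 34 20; 34 26 12; 20 12 16]
y = z − H·x̄ = [23]
S = H·P̄·Hᵀ + R = [245]
K = P̄·Hᵀ·S⁻¹ = [94/245; 62/245; 12/49]
x' = x̄ + K·y = [-1758/245, -534/245, -18/49]
P' = (I − K·H)·P̄ = [8804/245 2502/245 -148/49; 2502/245 2526/245 -156/49; -148/49 -156/49 64/49]

x' = [-1758/245, -534/245, -18/49]
P' = [8804/245 2502/245 -148/49; 2502/245 2526/245 -156/49; -148/49 -156/49 64/49]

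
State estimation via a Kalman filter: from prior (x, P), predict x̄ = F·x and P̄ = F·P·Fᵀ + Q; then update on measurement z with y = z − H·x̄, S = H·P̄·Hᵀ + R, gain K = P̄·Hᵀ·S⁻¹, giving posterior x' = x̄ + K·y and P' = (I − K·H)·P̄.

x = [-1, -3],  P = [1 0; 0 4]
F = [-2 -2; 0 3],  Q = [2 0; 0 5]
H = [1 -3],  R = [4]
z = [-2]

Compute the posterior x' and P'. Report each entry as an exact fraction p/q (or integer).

x̄ = F·x = [8, -9]
P̄ = F·P·Fᵀ + Q = [22 -24; -24 41]
y = z − H·x̄ = [-37]
S = H·P̄·Hᵀ + R = [539]
K = P̄·Hᵀ·S⁻¹ = [94/539; -3/11]
x' = x̄ + K·y = [834/539, 12/11]
P' = (I − K·H)·P̄ = [3022/539 18/11; 18/11 10/11]

x' = [834/539, 12/11]
P' = [3022/539 18/11; 18/11 10/11]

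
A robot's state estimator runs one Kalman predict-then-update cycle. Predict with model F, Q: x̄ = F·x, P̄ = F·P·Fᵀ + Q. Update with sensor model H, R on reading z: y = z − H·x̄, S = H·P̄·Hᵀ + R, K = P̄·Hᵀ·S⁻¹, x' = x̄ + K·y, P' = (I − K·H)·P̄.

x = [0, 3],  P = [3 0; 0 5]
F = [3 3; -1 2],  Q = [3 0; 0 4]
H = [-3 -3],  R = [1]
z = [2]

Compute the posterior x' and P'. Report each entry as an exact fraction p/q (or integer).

x̄ = F·x = [9, 6]
P̄ = F·P·Fᵀ + Q = [75 21; 21 27]
y = z − H·x̄ = [47]
S = H·P̄·Hᵀ + R = [1297]
K = P̄·Hᵀ·S⁻¹ = [-288/1297; -144/1297]
x' = x̄ + K·y = [-1863/1297, 1014/1297]
P' = (I − K·H)·P̄ = [14331/1297 -14235/1297; -14235/1297 14283/1297]

x' = [-1863/1297, 1014/1297]
P' = [14331/1297 -14235/1297; -14235/1297 14283/1297]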